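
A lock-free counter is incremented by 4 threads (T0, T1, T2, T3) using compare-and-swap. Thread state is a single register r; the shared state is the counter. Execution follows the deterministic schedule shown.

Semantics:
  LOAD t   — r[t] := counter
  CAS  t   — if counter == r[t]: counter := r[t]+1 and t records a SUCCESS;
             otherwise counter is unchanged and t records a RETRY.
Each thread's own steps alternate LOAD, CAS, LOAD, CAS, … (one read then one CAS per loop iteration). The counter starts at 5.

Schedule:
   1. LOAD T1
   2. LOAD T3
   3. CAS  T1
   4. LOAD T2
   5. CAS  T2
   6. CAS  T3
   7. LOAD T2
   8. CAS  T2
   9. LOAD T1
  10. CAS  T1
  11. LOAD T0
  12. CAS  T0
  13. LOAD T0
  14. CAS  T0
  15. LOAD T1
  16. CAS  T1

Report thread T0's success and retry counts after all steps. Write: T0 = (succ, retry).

   1) LOAD T1:  M=5  r_T1=5
   2) LOAD T3:  M=5  r_T3=5
   3) CAS  T1:  M=6  r_T1=5 ✓
   4) LOAD T2:  M=6  r_T2=6
   5) CAS  T2:  M=7  r_T2=6 ✓
   6) CAS  T3:  M=7  r_T3=5 ✗
   7) LOAD T2:  M=7  r_T2=7
   8) CAS  T2:  M=8  r_T2=7 ✓
   9) LOAD T1:  M=8  r_T1=8
  10) CAS  T1:  M=9  r_T1=8 ✓
  11) LOAD T0:  M=9  r_T0=9
  12) CAS  T0:  M=10  r_T0=9 ✓
  13) LOAD T0:  M=10  r_T0=10
  14) CAS  T0:  M=11  r_T0=10 ✓
  15) LOAD T1:  M=11  r_T1=11
  16) CAS  T1:  M=12  r_T1=11 ✓

T0 = (2, 0)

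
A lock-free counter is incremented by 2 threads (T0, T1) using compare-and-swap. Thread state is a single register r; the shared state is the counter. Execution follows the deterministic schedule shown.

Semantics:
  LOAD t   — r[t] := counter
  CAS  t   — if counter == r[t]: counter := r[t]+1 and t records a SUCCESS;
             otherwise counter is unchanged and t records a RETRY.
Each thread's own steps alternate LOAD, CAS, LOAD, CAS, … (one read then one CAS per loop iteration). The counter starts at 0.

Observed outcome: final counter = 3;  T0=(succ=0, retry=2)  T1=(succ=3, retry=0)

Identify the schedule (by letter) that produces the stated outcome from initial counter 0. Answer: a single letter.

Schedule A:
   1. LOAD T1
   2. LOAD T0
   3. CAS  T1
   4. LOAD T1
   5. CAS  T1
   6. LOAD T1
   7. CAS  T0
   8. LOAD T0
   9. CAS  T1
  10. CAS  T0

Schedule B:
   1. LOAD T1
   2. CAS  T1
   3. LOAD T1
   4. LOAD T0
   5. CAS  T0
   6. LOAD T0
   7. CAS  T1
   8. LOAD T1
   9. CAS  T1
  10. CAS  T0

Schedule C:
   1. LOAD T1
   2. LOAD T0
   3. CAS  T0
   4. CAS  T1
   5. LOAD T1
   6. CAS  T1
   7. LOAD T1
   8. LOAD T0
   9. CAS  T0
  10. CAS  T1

Simulating candidate A:
#1 T1 reads 0
#2 T0 reads 0
#3 T1 CAS(0→1) writes; counter now 1
#4 T1 reads 1
#5 T1 CAS(1→2) writes; counter now 2
#6 T1 reads 2
#7 T0 CAS(0→1) fails; counter now 2
#8 T0 reads 2
#9 T1 CAS(2→3) writes; counter now 3
#10 T0 CAS(2→3) fails; counter now 3

A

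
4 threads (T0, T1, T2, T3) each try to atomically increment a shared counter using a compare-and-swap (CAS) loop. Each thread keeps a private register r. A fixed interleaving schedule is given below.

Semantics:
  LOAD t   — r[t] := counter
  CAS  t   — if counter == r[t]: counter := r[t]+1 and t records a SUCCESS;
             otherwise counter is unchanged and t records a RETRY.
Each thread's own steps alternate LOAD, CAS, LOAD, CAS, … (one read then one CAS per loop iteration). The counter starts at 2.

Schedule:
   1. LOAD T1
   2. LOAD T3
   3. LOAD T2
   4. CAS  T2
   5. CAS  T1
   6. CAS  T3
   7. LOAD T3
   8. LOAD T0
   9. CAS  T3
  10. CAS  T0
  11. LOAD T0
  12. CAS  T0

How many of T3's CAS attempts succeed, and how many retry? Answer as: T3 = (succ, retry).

T3 = (1, 1)

T1 LOAD — after: cnt=2, r=2 — load
T3 LOAD — after: cnt=2, r=2 — load
T2 LOAD — after: cnt=2, r=2 — load
T2 CAS — after: cnt=3, r=2 — ok
T1 CAS — after: cnt=3, r=2 — retry
T3 CAS — after: cnt=3, r=2 — retry
T3 LOAD — after: cnt=3, r=3 — load
T0 LOAD — after: cnt=3, r=3 — load
T3 CAS — after: cnt=4, r=3 — ok
T0 CAS — after: cnt=4, r=3 — retry
T0 LOAD — after: cnt=4, r=4 — load
T0 CAS — after: cnt=5, r=4 — ok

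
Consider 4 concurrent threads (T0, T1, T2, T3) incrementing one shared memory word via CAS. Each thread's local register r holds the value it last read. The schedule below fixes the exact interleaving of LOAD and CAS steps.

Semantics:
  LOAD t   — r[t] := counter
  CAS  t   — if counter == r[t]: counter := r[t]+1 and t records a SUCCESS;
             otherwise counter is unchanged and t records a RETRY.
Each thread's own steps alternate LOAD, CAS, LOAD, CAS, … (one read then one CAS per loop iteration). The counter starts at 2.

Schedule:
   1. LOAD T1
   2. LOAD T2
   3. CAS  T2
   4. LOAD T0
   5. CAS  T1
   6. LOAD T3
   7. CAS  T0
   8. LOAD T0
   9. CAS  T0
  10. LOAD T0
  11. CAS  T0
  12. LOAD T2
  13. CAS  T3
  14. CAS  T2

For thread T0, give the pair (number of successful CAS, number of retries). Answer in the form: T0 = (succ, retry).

step 1: T1 LOAD ⇒ load; ctr=2 reg=2
step 2: T2 LOAD ⇒ load; ctr=2 reg=2
step 3: T2 CAS ⇒ ok; ctr=3 reg=2
step 4: T0 LOAD ⇒ load; ctr=3 reg=3
step 5: T1 CAS ⇒ retry; ctr=3 reg=2
step 6: T3 LOAD ⇒ load; ctr=3 reg=3
step 7: T0 CAS ⇒ ok; ctr=4 reg=3
step 8: T0 LOAD ⇒ load; ctr=4 reg=4
step 9: T0 CAS ⇒ ok; ctr=5 reg=4
step 10: T0 LOAD ⇒ load; ctr=5 reg=5
step 11: T0 CAS ⇒ ok; ctr=6 reg=5
step 12: T2 LOAD ⇒ load; ctr=6 reg=6
step 13: T3 CAS ⇒ retry; ctr=6 reg=3
step 14: T2 CAS ⇒ ok; ctr=7 reg=6

T0 = (3, 0)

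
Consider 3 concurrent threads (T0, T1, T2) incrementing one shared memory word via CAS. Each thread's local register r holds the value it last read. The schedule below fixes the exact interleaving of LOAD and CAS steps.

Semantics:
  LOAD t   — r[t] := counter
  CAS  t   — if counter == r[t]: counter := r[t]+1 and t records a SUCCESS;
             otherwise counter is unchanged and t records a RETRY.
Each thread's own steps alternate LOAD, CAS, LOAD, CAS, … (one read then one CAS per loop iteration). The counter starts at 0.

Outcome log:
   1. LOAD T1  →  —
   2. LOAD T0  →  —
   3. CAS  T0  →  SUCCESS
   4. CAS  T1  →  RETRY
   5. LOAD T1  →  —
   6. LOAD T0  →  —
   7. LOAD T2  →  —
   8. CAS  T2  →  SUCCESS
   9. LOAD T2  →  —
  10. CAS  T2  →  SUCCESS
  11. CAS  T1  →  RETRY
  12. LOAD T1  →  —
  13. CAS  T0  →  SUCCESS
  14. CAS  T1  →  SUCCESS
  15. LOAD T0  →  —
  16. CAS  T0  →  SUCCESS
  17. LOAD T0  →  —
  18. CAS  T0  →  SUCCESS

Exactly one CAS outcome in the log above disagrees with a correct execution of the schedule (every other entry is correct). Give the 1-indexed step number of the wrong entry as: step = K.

Re-executing:
[1] T1.load  rd  (counter 0, T1.r 0)
[2] T0.load  rd  (counter 0, T0.r 0)
[3] T0.cas  hit  (counter 1, T0.r 0)
[4] T1.cas  miss  (counter 1, T1.r 0)
[5] T1.load  rd  (counter 1, T1.r 1)
[6] T0.load  rd  (counter 1, T0.r 1)
[7] T2.load  rd  (counter 1, T2.r 1)
[8] T2.cas  hit  (counter 2, T2.r 1)
[9] T2.load  rd  (counter 2, T2.r 2)
[10] T2.cas  hit  (counter 3, T2.r 2)
[11] T1.cas  miss  (counter 3, T1.r 1)
[12] T1.load  rd  (counter 3, T1.r 3)
[13] T0.cas  miss  (counter 3, T0.r 1)
[14] T1.cas  hit  (counter 4, T1.r 3)
[15] T0.load  rd  (counter 4, T0.r 4)
[16] T0.cas  hit  (counter 5, T0.r 4)
[17] T0.load  rd  (counter 5, T0.r 5)
[18] T0.cas  hit  (counter 6, T0.r 5)
Log disagrees first at step 13.

step = 13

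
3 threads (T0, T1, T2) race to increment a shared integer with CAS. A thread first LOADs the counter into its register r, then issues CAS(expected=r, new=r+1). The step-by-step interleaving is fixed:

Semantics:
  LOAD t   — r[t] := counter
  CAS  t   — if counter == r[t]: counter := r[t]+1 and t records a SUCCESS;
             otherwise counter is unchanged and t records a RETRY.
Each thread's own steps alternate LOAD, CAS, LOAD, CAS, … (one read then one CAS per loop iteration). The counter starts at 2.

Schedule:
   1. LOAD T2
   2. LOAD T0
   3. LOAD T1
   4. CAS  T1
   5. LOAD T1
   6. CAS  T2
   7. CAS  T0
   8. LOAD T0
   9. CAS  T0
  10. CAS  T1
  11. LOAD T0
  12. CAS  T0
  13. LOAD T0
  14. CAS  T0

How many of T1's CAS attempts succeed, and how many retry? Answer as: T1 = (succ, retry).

T1 = (1, 1)

[1] T2.load  rd  (counter 2, T2.r 2)
[2] T0.load  rd  (counter 2, T0.r 2)
[3] T1.load  rd  (counter 2, T1.r 2)
[4] T1.cas  hit  (counter 3, T1.r 2)
[5] T1.load  rd  (counter 3, T1.r 3)
[6] T2.cas  miss  (counter 3, T2.r 2)
[7] T0.cas  miss  (counter 3, T0.r 2)
[8] T0.load  rd  (counter 3, T0.r 3)
[9] T0.cas  hit  (counter 4, T0.r 3)
[10] T1.cas  miss  (counter 4, T1.r 3)
[11] T0.load  rd  (counter 4, T0.r 4)
[12] T0.cas  hit  (counter 5, T0.r 4)
[13] T0.load  rd  (counter 5, T0.r 5)
[14] T0.cas  hit  (counter 6, T0.r 5)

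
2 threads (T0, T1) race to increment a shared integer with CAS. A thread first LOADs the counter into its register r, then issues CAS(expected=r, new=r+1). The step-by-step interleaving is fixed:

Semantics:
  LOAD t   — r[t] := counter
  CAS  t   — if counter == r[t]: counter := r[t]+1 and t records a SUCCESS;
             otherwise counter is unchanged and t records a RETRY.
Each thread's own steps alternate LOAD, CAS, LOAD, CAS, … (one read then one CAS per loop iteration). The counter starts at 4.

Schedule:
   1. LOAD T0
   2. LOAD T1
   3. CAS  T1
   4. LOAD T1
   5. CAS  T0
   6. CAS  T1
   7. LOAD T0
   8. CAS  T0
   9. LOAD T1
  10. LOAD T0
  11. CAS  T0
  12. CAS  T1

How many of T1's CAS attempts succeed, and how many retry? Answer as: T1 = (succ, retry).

T1 = (2, 1)

   1) LOAD T0:  M=4  r_T0=4
   2) LOAD T1:  M=4  r_T1=4
   3) CAS  T1:  M=5  r_T1=4 ✓
   4) LOAD T1:  M=5  r_T1=5
   5) CAS  T0:  M=5  r_T0=4 ✗
   6) CAS  T1:  M=6  r_T1=5 ✓
   7) LOAD T0:  M=6  r_T0=6
   8) CAS  T0:  M=7  r_T0=6 ✓
   9) LOAD T1:  M=7  r_T1=7
  10) LOAD T0:  M=7  r_T0=7
  11) CAS  T0:  M=8  r_T0=7 ✓
  12) CAS  T1:  M=8  r_T1=7 ✗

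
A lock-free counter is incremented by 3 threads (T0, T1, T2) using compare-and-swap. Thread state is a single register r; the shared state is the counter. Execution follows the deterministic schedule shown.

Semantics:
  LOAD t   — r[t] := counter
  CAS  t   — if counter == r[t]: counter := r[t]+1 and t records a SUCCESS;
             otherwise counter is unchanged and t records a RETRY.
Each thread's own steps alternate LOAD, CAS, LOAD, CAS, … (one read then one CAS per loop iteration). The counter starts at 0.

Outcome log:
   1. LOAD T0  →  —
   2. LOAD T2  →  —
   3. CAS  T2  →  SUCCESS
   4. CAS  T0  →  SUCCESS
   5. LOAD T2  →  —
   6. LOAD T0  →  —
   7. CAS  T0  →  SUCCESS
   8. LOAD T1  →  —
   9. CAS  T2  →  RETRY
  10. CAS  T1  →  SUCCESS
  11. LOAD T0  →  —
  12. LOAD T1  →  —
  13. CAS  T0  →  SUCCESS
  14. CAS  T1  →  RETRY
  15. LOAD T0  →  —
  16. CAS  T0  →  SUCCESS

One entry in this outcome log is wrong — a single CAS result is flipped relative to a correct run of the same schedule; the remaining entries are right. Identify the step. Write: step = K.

Reference trace:
1. LOAD T0 → mem=0 r[T0]=0 [LOAD]
2. LOAD T2 → mem=0 r[T2]=0 [LOAD]
3. CAS T2 → mem=1 r[T2]=0 [OK]
4. CAS T0 → mem=1 r[T0]=0 [RETRY]
5. LOAD T2 → mem=1 r[T2]=1 [LOAD]
6. LOAD T0 → mem=1 r[T0]=1 [LOAD]
7. CAS T0 → mem=2 r[T0]=1 [OK]
8. LOAD T1 → mem=2 r[T1]=2 [LOAD]
9. CAS T2 → mem=2 r[T2]=1 [RETRY]
10. CAS T1 → mem=3 r[T1]=2 [OK]
11. LOAD T0 → mem=3 r[T0]=3 [LOAD]
12. LOAD T1 → mem=3 r[T1]=3 [LOAD]
13. CAS T0 → mem=4 r[T0]=3 [OK]
14. CAS T1 → mem=4 r[T1]=3 [RETRY]
15. LOAD T0 → mem=4 r[T0]=4 [LOAD]
16. CAS T0 → mem=5 r[T0]=4 [OK]
Log disagrees first at step 4.

step = 4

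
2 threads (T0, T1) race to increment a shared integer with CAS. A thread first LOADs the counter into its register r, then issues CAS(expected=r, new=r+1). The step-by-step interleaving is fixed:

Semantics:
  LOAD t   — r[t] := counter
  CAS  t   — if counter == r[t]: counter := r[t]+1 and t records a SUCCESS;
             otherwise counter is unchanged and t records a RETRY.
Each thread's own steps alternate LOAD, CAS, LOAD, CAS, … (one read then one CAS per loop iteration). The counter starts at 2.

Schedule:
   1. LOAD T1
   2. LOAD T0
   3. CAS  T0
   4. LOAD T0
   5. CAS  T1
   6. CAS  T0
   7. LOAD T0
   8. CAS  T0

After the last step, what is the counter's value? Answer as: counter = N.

[1] T1.load  rd  (counter 2, T1.r 2)
[2] T0.load  rd  (counter 2, T0.r 2)
[3] T0.cas  hit  (counter 3, T0.r 2)
[4] T0.load  rd  (counter 3, T0.r 3)
[5] T1.cas  miss  (counter 3, T1.r 2)
[6] T0.cas  hit  (counter 4, T0.r 3)
[7] T0.load  rd  (counter 4, T0.r 4)
[8] T0.cas  hit  (counter 5, T0.r 4)

counter = 5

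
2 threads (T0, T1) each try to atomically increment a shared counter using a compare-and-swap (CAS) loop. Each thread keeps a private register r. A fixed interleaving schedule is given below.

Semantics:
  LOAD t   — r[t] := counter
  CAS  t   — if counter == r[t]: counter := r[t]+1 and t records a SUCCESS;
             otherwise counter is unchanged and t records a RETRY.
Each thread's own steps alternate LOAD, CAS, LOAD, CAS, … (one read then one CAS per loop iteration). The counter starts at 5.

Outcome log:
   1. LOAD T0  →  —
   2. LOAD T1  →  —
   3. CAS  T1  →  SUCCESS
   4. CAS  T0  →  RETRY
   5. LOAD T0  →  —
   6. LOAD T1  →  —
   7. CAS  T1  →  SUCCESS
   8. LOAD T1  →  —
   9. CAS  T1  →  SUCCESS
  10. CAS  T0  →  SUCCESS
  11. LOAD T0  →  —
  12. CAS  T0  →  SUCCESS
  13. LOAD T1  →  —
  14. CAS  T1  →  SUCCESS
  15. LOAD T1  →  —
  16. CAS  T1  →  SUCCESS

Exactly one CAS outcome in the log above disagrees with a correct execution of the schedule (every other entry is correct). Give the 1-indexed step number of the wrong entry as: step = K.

step = 10

Reference trace:
step 1: T0 LOAD ⇒ load; ctr=5 reg=5
step 2: T1 LOAD ⇒ load; ctr=5 reg=5
step 3: T1 CAS ⇒ ok; ctr=6 reg=5
step 4: T0 CAS ⇒ retry; ctr=6 reg=5
step 5: T0 LOAD ⇒ load; ctr=6 reg=6
step 6: T1 LOAD ⇒ load; ctr=6 reg=6
step 7: T1 CAS ⇒ ok; ctr=7 reg=6
step 8: T1 LOAD ⇒ load; ctr=7 reg=7
step 9: T1 CAS ⇒ ok; ctr=8 reg=7
step 10: T0 CAS ⇒ retry; ctr=8 reg=6
step 11: T0 LOAD ⇒ load; ctr=8 reg=8
step 12: T0 CAS ⇒ ok; ctr=9 reg=8
step 13: T1 LOAD ⇒ load; ctr=9 reg=9
step 14: T1 CAS ⇒ ok; ctr=10 reg=9
step 15: T1 LOAD ⇒ load; ctr=10 reg=10
step 16: T1 CAS ⇒ ok; ctr=11 reg=10
Flip is step 10.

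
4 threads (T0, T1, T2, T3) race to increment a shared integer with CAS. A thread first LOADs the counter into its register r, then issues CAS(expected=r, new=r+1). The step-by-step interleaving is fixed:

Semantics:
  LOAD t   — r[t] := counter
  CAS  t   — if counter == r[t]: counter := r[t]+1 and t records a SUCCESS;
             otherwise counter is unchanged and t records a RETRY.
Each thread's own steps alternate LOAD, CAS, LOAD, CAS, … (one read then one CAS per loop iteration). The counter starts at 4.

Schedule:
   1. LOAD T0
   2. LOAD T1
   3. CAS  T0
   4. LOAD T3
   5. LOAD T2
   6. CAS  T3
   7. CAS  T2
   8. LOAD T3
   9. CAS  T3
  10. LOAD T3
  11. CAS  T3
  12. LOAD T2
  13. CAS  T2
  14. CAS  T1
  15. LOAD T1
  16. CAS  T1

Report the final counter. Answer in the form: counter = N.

counter = 10

T0 LOAD — after: cnt=4, r=4 — load
T1 LOAD — after: cnt=4, r=4 — load
T0 CAS — after: cnt=5, r=4 — ok
T3 LOAD — after: cnt=5, r=5 — load
T2 LOAD — after: cnt=5, r=5 — load
T3 CAS — after: cnt=6, r=5 — ok
T2 CAS — after: cnt=6, r=5 — retry
T3 LOAD — after: cnt=6, r=6 — load
T3 CAS — after: cnt=7, r=6 — ok
T3 LOAD — after: cnt=7, r=7 — load
T3 CAS — after: cnt=8, r=7 — ok
T2 LOAD — after: cnt=8, r=8 — load
T2 CAS — after: cnt=9, r=8 — ok
T1 CAS — after: cnt=9, r=4 — retry
T1 LOAD — after: cnt=9, r=9 — load
T1 CAS — after: cnt=10, r=9 — ok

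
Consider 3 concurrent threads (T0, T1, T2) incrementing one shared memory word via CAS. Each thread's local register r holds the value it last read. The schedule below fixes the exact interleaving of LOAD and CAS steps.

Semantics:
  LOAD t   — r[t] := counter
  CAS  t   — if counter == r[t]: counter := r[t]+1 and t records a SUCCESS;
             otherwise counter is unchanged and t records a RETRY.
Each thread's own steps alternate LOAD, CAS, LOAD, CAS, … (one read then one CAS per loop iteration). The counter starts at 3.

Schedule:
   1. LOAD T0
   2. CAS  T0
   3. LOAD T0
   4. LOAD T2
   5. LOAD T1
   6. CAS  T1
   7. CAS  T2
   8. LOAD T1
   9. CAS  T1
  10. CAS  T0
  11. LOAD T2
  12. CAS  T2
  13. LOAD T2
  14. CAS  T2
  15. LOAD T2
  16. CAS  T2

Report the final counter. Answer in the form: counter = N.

1. LOAD T0 → mem=3 r[T0]=3 [LOAD]
2. CAS T0 → mem=4 r[T0]=3 [OK]
3. LOAD T0 → mem=4 r[T0]=4 [LOAD]
4. LOAD T2 → mem=4 r[T2]=4 [LOAD]
5. LOAD T1 → mem=4 r[T1]=4 [LOAD]
6. CAS T1 → mem=5 r[T1]=4 [OK]
7. CAS T2 → mem=5 r[T2]=4 [RETRY]
8. LOAD T1 → mem=5 r[T1]=5 [LOAD]
9. CAS T1 → mem=6 r[T1]=5 [OK]
10. CAS T0 → mem=6 r[T0]=4 [RETRY]
11. LOAD T2 → mem=6 r[T2]=6 [LOAD]
12. CAS T2 → mem=7 r[T2]=6 [OK]
13. LOAD T2 → mem=7 r[T2]=7 [LOAD]
14. CAS T2 → mem=8 r[T2]=7 [OK]
15. LOAD T2 → mem=8 r[T2]=8 [LOAD]
16. CAS T2 → mem=9 r[T2]=8 [OK]

counter = 9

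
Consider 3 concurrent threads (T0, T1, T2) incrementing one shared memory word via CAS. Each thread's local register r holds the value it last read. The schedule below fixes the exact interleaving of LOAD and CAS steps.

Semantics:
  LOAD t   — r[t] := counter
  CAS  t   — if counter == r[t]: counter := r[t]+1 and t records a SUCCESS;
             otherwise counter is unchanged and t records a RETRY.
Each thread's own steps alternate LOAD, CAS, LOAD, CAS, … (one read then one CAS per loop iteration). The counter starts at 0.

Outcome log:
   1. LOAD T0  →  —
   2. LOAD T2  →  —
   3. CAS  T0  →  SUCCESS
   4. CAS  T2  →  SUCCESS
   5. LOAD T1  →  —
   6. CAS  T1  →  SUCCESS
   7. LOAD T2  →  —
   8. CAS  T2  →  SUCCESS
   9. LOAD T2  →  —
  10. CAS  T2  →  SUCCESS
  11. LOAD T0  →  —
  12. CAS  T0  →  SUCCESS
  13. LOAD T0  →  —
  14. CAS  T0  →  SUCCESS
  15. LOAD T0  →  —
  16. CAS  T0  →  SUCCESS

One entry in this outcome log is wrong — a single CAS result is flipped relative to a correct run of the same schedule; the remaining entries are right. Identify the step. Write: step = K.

Reference trace:
T0 LOAD — after: cnt=0, r=0 — load
T2 LOAD — after: cnt=0, r=0 — load
T0 CAS — after: cnt=1, r=0 — ok
T2 CAS — after: cnt=1, r=0 — retry
T1 LOAD — after: cnt=1, r=1 — load
T1 CAS — after: cnt=2, r=1 — ok
T2 LOAD — after: cnt=2, r=2 — load
T2 CAS — after: cnt=3, r=2 — ok
T2 LOAD — after: cnt=3, r=3 — load
T2 CAS — after: cnt=4, r=3 — ok
T0 LOAD — after: cnt=4, r=4 — load
T0 CAS — after: cnt=5, r=4 — ok
T0 LOAD — after: cnt=5, r=5 — load
T0 CAS — after: cnt=6, r=5 — ok
T0 LOAD — after: cnt=6, r=6 — load
T0 CAS — after: cnt=7, r=6 — ok
Log disagrees first at step 4.

step = 4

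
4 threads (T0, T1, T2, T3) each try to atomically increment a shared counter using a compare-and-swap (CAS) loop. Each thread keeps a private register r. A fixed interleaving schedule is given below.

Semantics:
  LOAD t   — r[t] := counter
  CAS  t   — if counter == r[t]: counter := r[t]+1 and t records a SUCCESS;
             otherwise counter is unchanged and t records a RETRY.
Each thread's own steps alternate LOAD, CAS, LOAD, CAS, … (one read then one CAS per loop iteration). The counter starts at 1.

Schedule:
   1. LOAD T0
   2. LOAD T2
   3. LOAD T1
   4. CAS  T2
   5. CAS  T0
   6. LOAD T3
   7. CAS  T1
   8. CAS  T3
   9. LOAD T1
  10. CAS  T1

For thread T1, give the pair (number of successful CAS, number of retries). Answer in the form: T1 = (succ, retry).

T1 = (1, 1)

1. LOAD T0 → mem=1 r[T0]=1 [LOAD]
2. LOAD T2 → mem=1 r[T2]=1 [LOAD]
3. LOAD T1 → mem=1 r[T1]=1 [LOAD]
4. CAS T2 → mem=2 r[T2]=1 [OK]
5. CAS T0 → mem=2 r[T0]=1 [RETRY]
6. LOAD T3 → mem=2 r[T3]=2 [LOAD]
7. CAS T1 → mem=2 r[T1]=1 [RETRY]
8. CAS T3 → mem=3 r[T3]=2 [OK]
9. LOAD T1 → mem=3 r[T1]=3 [LOAD]
10. CAS T1 → mem=4 r[T1]=3 [OK]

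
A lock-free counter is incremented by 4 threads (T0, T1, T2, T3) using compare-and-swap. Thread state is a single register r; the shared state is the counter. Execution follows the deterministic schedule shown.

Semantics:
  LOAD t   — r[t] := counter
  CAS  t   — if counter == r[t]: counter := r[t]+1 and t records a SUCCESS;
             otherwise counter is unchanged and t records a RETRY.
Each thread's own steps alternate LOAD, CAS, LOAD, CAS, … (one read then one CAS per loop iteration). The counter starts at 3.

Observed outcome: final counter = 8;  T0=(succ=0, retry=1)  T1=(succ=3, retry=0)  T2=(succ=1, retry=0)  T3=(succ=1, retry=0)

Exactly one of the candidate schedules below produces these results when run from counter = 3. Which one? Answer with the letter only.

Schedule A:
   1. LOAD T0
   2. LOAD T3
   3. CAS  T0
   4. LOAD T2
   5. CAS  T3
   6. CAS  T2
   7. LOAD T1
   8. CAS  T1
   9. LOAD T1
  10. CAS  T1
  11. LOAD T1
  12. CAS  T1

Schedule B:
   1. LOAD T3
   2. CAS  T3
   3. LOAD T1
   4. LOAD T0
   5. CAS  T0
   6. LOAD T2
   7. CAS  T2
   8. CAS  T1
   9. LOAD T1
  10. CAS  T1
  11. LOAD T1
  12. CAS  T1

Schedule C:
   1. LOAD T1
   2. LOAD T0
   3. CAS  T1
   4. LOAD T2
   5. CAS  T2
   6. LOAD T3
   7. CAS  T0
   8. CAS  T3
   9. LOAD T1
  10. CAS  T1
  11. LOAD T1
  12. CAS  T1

C

Simulating candidate C:
#1 T1 reads 3
#2 T0 reads 3
#3 T1 CAS(3→4) writes; counter now 4
#4 T2 reads 4
#5 T2 CAS(4→5) writes; counter now 5
#6 T3 reads 5
#7 T0 CAS(3→4) fails; counter now 5
#8 T3 CAS(5→6) writes; counter now 6
#9 T1 reads 6
#10 T1 CAS(6→7) writes; counter now 7
#11 T1 reads 7
#12 T1 CAS(7→8) writes; counter now 8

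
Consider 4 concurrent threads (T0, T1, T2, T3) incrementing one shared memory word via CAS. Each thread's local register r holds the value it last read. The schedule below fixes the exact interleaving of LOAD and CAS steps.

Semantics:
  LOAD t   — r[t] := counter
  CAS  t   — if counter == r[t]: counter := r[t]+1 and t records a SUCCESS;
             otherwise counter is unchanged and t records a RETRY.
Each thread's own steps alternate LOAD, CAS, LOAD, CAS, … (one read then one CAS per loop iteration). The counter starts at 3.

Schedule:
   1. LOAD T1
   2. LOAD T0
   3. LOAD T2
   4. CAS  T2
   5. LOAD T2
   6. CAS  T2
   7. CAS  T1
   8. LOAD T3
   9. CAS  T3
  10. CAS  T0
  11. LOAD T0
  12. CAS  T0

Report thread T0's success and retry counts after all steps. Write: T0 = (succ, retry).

T1 LOAD — after: cnt=3, r=3 — load
T0 LOAD — after: cnt=3, r=3 — load
T2 LOAD — after: cnt=3, r=3 — load
T2 CAS — after: cnt=4, r=3 — ok
T2 LOAD — after: cnt=4, r=4 — load
T2 CAS — after: cnt=5, r=4 — ok
T1 CAS — after: cnt=5, r=3 — retry
T3 LOAD — after: cnt=5, r=5 — load
T3 CAS — after: cnt=6, r=5 — ok
T0 CAS — after: cnt=6, r=3 — retry
T0 LOAD — after: cnt=6, r=6 — load
T0 CAS — after: cnt=7, r=6 — ok

T0 = (1, 1)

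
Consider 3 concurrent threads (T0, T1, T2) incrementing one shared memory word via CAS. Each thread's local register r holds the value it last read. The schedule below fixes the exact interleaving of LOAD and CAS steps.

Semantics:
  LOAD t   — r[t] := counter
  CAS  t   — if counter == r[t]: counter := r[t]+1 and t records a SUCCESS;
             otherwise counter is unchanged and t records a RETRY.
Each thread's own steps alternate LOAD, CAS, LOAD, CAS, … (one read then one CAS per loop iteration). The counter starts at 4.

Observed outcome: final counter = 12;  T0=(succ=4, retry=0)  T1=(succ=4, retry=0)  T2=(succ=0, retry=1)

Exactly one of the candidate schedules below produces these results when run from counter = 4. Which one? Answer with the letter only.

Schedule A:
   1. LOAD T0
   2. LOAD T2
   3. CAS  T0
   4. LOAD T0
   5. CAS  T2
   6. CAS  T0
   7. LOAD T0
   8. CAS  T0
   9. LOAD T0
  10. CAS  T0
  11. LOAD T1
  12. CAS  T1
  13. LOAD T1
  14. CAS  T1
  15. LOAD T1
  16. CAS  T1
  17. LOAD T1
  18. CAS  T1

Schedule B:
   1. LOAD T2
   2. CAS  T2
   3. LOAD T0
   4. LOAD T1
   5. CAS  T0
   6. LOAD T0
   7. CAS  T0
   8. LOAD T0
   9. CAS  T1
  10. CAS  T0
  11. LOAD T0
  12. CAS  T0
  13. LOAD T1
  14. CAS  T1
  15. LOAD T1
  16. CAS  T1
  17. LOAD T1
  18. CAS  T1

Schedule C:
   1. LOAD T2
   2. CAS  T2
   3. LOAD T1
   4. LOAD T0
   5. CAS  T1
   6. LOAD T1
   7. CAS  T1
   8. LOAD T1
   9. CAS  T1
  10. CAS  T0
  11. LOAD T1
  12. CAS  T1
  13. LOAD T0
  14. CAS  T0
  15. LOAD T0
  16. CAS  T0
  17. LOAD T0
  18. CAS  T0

A

Simulating candidate A:
[1] T0.load  rd  (counter 4, T0.r 4)
[2] T2.load  rd  (counter 4, T2.r 4)
[3] T0.cas  hit  (counter 5, T0.r 4)
[4] T0.load  rd  (counter 5, T0.r 5)
[5] T2.cas  miss  (counter 5, T2.r 4)
[6] T0.cas  hit  (counter 6, T0.r 5)
[7] T0.load  rd  (counter 6, T0.r 6)
[8] T0.cas  hit  (counter 7, T0.r 6)
[9] T0.load  rd  (counter 7, T0.r 7)
[10] T0.cas  hit  (counter 8, T0.r 7)
[11] T1.load  rd  (counter 8, T1.r 8)
[12] T1.cas  hit  (counter 9, T1.r 8)
[13] T1.load  rd  (counter 9, T1.r 9)
[14] T1.cas  hit  (counter 10, T1.r 9)
[15] T1.load  rd  (counter 10, T1.r 10)
[16] T1.cas  hit  (counter 11, T1.r 10)
[17] T1.load  rd  (counter 11, T1.r 11)
[18] T1.cas  hit  (counter 12, T1.r 11)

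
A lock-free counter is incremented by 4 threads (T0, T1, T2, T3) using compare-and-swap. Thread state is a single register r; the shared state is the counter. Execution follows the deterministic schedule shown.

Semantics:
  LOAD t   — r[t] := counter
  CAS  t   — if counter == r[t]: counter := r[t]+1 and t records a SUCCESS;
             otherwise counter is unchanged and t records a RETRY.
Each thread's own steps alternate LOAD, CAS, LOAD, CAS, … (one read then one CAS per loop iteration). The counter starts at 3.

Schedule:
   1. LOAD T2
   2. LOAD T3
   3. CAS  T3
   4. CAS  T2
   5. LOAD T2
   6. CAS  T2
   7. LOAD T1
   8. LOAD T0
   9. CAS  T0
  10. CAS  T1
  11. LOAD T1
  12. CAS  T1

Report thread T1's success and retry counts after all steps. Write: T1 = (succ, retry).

T1 = (1, 1)

T2 LOAD — after: cnt=3, r=3 — load
T3 LOAD — after: cnt=3, r=3 — load
T3 CAS — after: cnt=4, r=3 — ok
T2 CAS — after: cnt=4, r=3 — retry
T2 LOAD — after: cnt=4, r=4 — load
T2 CAS — after: cnt=5, r=4 — ok
T1 LOAD — after: cnt=5, r=5 — load
T0 LOAD — after: cnt=5, r=5 — load
T0 CAS — after: cnt=6, r=5 — ok
T1 CAS — after: cnt=6, r=5 — retry
T1 LOAD — after: cnt=6, r=6 — load
T1 CAS — after: cnt=7, r=6 — ok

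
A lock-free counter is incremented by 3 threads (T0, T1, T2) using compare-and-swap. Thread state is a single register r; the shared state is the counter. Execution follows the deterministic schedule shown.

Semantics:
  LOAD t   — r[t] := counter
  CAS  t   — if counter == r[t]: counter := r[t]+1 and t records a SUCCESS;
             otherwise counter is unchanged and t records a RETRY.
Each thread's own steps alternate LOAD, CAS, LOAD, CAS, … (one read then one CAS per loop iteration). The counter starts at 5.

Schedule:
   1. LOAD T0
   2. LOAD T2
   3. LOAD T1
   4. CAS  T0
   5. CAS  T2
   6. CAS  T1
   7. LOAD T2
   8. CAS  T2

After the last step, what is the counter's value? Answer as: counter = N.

#1 T0 reads 5
#2 T2 reads 5
#3 T1 reads 5
#4 T0 CAS(5→6) writes; counter now 6
#5 T2 CAS(5→6) fails; counter now 6
#6 T1 CAS(5→6) fails; counter now 6
#7 T2 reads 6
#8 T2 CAS(6→7) writes; counter now 7

counter = 7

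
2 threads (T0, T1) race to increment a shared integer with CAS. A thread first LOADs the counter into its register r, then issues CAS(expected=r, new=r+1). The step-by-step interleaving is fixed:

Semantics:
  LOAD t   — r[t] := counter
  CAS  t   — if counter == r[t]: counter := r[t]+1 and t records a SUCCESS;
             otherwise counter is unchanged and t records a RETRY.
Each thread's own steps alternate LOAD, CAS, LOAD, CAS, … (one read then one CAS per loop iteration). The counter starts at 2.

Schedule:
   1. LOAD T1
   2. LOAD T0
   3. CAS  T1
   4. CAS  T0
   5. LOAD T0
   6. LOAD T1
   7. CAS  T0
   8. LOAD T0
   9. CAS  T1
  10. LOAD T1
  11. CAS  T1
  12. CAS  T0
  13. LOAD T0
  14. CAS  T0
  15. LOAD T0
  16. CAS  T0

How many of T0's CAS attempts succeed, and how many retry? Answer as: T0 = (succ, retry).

#1 T1 reads 2
#2 T0 reads 2
#3 T1 CAS(2→3) writes; counter now 3
#4 T0 CAS(2→3) fails; counter now 3
#5 T0 reads 3
#6 T1 reads 3
#7 T0 CAS(3→4) writes; counter now 4
#8 T0 reads 4
#9 T1 CAS(3→4) fails; counter now 4
#10 T1 reads 4
#11 T1 CAS(4→5) writes; counter now 5
#12 T0 CAS(4→5) fails; counter now 5
#13 T0 reads 5
#14 T0 CAS(5→6) writes; counter now 6
#15 T0 reads 6
#16 T0 CAS(6→7) writes; counter now 7

T0 = (3, 2)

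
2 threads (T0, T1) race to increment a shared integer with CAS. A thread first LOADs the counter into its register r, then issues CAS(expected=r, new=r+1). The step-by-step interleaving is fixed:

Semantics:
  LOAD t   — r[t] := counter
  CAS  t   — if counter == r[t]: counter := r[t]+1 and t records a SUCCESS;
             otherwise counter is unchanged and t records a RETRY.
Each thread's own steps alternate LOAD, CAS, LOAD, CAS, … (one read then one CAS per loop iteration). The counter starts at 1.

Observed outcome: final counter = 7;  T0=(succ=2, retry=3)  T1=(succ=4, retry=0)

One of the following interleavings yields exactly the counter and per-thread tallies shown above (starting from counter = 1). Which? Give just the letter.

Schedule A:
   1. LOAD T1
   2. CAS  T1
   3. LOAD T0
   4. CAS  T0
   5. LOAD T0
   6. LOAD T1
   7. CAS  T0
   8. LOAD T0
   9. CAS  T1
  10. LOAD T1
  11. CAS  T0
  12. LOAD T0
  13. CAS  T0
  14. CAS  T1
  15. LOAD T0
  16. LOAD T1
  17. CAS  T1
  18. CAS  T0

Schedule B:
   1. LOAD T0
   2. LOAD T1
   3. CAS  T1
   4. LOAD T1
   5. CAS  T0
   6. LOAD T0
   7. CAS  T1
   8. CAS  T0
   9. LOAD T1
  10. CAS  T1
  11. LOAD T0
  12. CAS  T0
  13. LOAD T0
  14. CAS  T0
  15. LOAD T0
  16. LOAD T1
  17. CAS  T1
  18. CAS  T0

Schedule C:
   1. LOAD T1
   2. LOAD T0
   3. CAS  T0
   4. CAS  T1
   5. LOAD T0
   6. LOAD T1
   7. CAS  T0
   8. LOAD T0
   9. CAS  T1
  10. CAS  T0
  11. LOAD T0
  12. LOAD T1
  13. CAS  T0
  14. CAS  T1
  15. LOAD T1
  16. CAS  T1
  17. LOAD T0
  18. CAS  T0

Simulating candidate B:
#1 T0 reads 1
#2 T1 reads 1
#3 T1 CAS(1→2) writes; counter now 2
#4 T1 reads 2
#5 T0 CAS(1→2) fails; counter now 2
#6 T0 reads 2
#7 T1 CAS(2→3) writes; counter now 3
#8 T0 CAS(2→3) fails; counter now 3
#9 T1 reads 3
#10 T1 CAS(3→4) writes; counter now 4
#11 T0 reads 4
#12 T0 CAS(4→5) writes; counter now 5
#13 T0 reads 5
#14 T0 CAS(5→6) writes; counter now 6
#15 T0 reads 6
#16 T1 reads 6
#17 T1 CAS(6→7) writes; counter now 7
#18 T0 CAS(6→7) fails; counter now 7

B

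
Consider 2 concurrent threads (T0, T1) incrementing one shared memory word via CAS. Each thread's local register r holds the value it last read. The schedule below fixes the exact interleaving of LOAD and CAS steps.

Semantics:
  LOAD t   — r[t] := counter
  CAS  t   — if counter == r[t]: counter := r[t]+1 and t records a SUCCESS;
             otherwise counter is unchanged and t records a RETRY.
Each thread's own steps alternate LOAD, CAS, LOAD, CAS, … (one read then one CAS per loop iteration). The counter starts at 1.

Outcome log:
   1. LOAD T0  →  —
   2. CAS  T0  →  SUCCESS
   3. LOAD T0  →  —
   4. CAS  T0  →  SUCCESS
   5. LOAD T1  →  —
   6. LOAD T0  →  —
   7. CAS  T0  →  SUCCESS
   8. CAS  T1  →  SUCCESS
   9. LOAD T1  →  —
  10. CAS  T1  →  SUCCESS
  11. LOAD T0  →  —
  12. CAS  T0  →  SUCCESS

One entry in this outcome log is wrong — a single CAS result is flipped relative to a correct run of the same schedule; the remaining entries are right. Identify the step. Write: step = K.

step = 8

Correct run:
1. LOAD T0 → mem=1 r[T0]=1 [LOAD]
2. CAS T0 → mem=2 r[T0]=1 [OK]
3. LOAD T0 → mem=2 r[T0]=2 [LOAD]
4. CAS T0 → mem=3 r[T0]=2 [OK]
5. LOAD T1 → mem=3 r[T1]=3 [LOAD]
6. LOAD T0 → mem=3 r[T0]=3 [LOAD]
7. CAS T0 → mem=4 r[T0]=3 [OK]
8. CAS T1 → mem=4 r[T1]=3 [RETRY]
9. LOAD T1 → mem=4 r[T1]=4 [LOAD]
10. CAS T1 → mem=5 r[T1]=4 [OK]
11. LOAD T0 → mem=5 r[T0]=5 [LOAD]
12. CAS T0 → mem=6 r[T0]=5 [OK]
Flip is step 8.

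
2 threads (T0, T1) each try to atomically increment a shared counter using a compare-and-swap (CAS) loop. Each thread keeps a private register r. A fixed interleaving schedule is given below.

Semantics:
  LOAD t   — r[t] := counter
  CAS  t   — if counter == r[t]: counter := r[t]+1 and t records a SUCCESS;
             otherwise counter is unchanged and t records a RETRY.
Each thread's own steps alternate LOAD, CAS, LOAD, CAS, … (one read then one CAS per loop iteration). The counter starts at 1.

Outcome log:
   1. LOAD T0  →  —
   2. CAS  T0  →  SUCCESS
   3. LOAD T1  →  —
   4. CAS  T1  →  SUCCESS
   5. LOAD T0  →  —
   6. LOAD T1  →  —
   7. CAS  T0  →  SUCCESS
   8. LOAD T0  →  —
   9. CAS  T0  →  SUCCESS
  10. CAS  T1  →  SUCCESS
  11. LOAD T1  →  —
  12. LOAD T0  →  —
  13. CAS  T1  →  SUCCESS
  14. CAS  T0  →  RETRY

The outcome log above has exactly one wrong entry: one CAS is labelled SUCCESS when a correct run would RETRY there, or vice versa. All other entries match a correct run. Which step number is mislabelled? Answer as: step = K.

step = 10

Re-executing:
T0 LOAD — after: cnt=1, r=1 — load
T0 CAS — after: cnt=2, r=1 — ok
T1 LOAD — after: cnt=2, r=2 — load
T1 CAS — after: cnt=3, r=2 — ok
T0 LOAD — after: cnt=3, r=3 — load
T1 LOAD — after: cnt=3, r=3 — load
T0 CAS — after: cnt=4, r=3 — ok
T0 LOAD — after: cnt=4, r=4 — load
T0 CAS — after: cnt=5, r=4 — ok
T1 CAS — after: cnt=5, r=3 — retry
T1 LOAD — after: cnt=5, r=5 — load
T0 LOAD — after: cnt=5, r=5 — load
T1 CAS — after: cnt=6, r=5 — ok
T0 CAS — after: cnt=6, r=5 — retry
Flip is step 10.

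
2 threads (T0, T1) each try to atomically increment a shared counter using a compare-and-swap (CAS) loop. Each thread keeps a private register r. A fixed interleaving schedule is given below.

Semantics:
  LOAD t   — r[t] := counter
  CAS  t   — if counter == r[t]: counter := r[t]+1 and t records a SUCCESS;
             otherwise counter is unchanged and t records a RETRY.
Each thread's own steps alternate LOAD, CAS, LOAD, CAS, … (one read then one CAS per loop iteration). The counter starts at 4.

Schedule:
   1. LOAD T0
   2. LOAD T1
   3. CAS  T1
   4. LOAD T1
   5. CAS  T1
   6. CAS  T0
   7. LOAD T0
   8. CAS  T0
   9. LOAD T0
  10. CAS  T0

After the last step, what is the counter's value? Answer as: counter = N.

[1] T0.load  rd  (counter 4, T0.r 4)
[2] T1.load  rd  (counter 4, T1.r 4)
[3] T1.cas  hit  (counter 5, T1.r 4)
[4] T1.load  rd  (counter 5, T1.r 5)
[5] T1.cas  hit  (counter 6, T1.r 5)
[6] T0.cas  miss  (counter 6, T0.r 4)
[7] T0.load  rd  (counter 6, T0.r 6)
[8] T0.cas  hit  (counter 7, T0.r 6)
[9] T0.load  rd  (counter 7, T0.r 7)
[10] T0.cas  hit  (counter 8, T0.r 7)

counter = 8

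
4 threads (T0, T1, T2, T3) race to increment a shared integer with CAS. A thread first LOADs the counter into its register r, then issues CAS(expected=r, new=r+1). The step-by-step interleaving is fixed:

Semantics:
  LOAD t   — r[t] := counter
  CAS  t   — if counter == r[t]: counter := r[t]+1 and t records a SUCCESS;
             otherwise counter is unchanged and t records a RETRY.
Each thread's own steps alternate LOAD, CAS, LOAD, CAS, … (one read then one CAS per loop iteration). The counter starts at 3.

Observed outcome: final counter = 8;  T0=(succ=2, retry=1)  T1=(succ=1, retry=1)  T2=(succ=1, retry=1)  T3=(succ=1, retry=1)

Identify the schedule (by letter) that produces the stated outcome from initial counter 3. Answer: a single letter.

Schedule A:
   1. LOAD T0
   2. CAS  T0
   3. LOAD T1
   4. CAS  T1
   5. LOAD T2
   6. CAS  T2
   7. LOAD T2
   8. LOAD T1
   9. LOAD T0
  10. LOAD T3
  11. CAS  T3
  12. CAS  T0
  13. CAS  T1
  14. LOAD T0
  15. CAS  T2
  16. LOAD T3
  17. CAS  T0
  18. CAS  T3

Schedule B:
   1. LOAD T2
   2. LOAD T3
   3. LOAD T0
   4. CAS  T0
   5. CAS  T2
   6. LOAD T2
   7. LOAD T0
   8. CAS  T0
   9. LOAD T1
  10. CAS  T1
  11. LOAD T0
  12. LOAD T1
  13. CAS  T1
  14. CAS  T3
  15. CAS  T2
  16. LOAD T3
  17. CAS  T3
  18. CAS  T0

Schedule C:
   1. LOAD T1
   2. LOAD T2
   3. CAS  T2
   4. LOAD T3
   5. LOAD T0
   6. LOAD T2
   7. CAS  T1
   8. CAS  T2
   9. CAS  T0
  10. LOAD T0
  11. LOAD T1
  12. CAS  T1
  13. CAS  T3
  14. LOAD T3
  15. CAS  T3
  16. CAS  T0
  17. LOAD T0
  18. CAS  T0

Simulating candidate A:
step 1: T0 LOAD ⇒ load; ctr=3 reg=3
step 2: T0 CAS ⇒ ok; ctr=4 reg=3
step 3: T1 LOAD ⇒ load; ctr=4 reg=4
step 4: T1 CAS ⇒ ok; ctr=5 reg=4
step 5: T2 LOAD ⇒ load; ctr=5 reg=5
step 6: T2 CAS ⇒ ok; ctr=6 reg=5
step 7: T2 LOAD ⇒ load; ctr=6 reg=6
step 8: T1 LOAD ⇒ load; ctr=6 reg=6
step 9: T0 LOAD ⇒ load; ctr=6 reg=6
step 10: T3 LOAD ⇒ load; ctr=6 reg=6
step 11: T3 CAS ⇒ ok; ctr=7 reg=6
step 12: T0 CAS ⇒ retry; ctr=7 reg=6
step 13: T1 CAS ⇒ retry; ctr=7 reg=6
step 14: T0 LOAD ⇒ load; ctr=7 reg=7
step 15: T2 CAS ⇒ retry; ctr=7 reg=6
step 16: T3 LOAD ⇒ load; ctr=7 reg=7
step 17: T0 CAS ⇒ ok; ctr=8 reg=7
step 18: T3 CAS ⇒ retry; ctr=8 reg=7

A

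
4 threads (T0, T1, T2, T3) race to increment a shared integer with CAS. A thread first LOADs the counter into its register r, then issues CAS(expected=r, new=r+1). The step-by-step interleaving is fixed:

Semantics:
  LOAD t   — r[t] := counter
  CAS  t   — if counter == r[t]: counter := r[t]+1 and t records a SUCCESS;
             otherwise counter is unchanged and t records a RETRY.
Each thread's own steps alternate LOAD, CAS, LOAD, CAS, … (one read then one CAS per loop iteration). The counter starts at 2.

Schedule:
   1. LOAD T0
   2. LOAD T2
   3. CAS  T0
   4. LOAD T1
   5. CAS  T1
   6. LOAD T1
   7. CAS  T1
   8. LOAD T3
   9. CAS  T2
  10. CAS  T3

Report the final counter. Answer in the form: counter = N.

counter = 6

T0 LOAD — after: cnt=2, r=2 — load
T2 LOAD — after: cnt=2, r=2 — load
T0 CAS — after: cnt=3, r=2 — ok
T1 LOAD — after: cnt=3, r=3 — load
T1 CAS — after: cnt=4, r=3 — ok
T1 LOAD — after: cnt=4, r=4 — load
T1 CAS — after: cnt=5, r=4 — ok
T3 LOAD — after: cnt=5, r=5 — load
T2 CAS — after: cnt=5, r=2 — retry
T3 CAS — after: cnt=6, r=5 — ok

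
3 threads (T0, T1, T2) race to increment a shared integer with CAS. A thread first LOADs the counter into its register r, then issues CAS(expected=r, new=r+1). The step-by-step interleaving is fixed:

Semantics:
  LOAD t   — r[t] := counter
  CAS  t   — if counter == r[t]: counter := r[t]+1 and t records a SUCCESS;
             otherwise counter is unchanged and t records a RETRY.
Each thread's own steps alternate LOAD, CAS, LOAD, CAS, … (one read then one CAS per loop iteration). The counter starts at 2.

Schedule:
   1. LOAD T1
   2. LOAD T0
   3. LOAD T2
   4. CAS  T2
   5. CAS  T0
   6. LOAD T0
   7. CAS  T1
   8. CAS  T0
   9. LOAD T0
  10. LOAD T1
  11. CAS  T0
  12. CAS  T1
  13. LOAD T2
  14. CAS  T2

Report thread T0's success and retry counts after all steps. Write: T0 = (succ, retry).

   1) LOAD T1:  M=2  r_T1=2
   2) LOAD T0:  M=2  r_T0=2
   3) LOAD T2:  M=2  r_T2=2
   4) CAS  T2:  M=3  r_T2=2 ✓
   5) CAS  T0:  M=3  r_T0=2 ✗
   6) LOAD T0:  M=3  r_T0=3
   7) CAS  T1:  M=3  r_T1=2 ✗
   8) CAS  T0:  M=4  r_T0=3 ✓
   9) LOAD T0:  M=4  r_T0=4
  10) LOAD T1:  M=4  r_T1=4
  11) CAS  T0:  M=5  r_T0=4 ✓
  12) CAS  T1:  M=5  r_T1=4 ✗
  13) LOAD T2:  M=5  r_T2=5
  14) CAS  T2:  M=6  r_T2=5 ✓

T0 = (2, 1)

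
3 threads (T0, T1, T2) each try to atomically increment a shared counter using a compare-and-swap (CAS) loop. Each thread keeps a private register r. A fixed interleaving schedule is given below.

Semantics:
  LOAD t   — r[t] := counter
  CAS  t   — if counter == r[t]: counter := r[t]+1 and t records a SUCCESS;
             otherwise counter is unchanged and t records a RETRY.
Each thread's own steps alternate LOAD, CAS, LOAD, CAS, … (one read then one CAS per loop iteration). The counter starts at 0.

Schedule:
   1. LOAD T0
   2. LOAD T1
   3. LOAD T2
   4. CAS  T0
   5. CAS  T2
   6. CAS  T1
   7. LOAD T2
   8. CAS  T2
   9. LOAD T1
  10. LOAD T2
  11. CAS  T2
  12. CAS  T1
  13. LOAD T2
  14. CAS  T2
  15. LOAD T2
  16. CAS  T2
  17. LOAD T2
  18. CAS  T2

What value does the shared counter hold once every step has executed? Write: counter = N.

counter = 6

#1 T0 reads 0
#2 T1 reads 0
#3 T2 reads 0
#4 T0 CAS(0→1) writes; counter now 1
#5 T2 CAS(0→1) fails; counter now 1
#6 T1 CAS(0→1) fails; counter now 1
#7 T2 reads 1
#8 T2 CAS(1→2) writes; counter now 2
#9 T1 reads 2
#10 T2 reads 2
#11 T2 CAS(2→3) writes; counter now 3
#12 T1 CAS(2→3) fails; counter now 3
#13 T2 reads 3
#14 T2 CAS(3→4) writes; counter now 4
#15 T2 reads 4
#16 T2 CAS(4→5) writes; counter now 5
#17 T2 reads 5
#18 T2 CAS(5→6) writes; counter now 6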